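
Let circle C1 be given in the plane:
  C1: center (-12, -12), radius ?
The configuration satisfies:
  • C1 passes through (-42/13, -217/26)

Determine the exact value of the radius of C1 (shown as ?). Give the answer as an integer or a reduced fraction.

1. [C1∋P]  r_C1² − 361/4 = 0  ⇒  r_C1 = 19/2 (r>0 drops 1)

19/2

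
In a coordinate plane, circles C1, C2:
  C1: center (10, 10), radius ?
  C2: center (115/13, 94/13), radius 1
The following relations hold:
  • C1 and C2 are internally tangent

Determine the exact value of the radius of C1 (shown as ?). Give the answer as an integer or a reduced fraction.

4

1. [int C1,C2]  r_C1² − 2r_C1 − 8 = 0  ⇒  r_C1 = 4 (r>0 drops 1)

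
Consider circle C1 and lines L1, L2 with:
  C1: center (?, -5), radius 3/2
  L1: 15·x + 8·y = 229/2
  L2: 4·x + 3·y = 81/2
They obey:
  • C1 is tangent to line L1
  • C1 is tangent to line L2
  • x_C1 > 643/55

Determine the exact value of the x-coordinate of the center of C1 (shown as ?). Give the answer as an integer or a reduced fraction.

12

1. [C1‖L1]  x_C1² − (103/5)x_C1 + 516/5 = 0  ⇒  x_C1 = 43/5 or 12
2. [C1‖L2]  x_C1² − (111/4)x_C1 + 189 = 0  ⇒  x_C1 = 12 or 63/4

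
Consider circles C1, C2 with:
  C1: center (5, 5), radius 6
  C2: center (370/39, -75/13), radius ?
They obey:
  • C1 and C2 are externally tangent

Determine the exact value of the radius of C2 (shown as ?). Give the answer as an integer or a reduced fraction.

1. [ext C1·C2]  r_C2² + 12r_C2 − 901/9 = 0  ⇒  r_C2 = 17/3 (r>0 drops 1)

17/3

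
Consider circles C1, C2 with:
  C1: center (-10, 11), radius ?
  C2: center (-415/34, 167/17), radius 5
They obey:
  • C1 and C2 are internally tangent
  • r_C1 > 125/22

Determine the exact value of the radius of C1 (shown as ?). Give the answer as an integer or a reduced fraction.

1. [int C1,C2]  r_C1² − 10r_C1 + 75/4 = 0  ⇒  r_C1 = 5/2 or 15/2
2. given r_C1 > 125/22: keep 15/2

15/2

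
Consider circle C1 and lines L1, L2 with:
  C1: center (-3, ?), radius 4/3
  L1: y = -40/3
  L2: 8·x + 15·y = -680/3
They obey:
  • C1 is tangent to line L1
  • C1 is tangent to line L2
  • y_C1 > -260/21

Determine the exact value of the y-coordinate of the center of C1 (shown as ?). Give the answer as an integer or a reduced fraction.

1. [C1‖L1]  y_C1² + (80/3)y_C1 + 176 = 0  ⇒  y_C1 = -44/3 or -12
2. [C1‖L2]  y_C1² + (1216/45)y_C1 + 2704/15 = 0  ⇒  y_C1 = -676/45 or -12

-12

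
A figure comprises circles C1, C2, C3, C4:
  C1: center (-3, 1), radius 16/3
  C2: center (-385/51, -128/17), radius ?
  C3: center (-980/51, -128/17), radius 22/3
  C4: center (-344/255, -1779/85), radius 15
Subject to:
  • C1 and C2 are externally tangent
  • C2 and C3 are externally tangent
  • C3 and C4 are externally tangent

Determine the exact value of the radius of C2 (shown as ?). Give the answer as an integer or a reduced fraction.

1. [ext C1·C2]  r_C2² + (32/3)r_C2 − 65 = 0  ⇒  r_C2 = 13/3 (r>0 drops 1)
2. [ext C2·C3]  r_C2² + (44/3)r_C2 − 247/3 = 0  ⇒  r_C2 = 13/3 (r>0 drops 1)

13/3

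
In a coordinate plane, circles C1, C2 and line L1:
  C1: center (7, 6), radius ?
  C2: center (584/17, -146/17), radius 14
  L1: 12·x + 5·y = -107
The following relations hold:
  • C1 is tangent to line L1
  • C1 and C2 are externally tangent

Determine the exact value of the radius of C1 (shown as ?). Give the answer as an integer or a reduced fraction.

17

1. [C1‖L1]  r_C1² − 289 = 0  ⇒  r_C1 = 17 (r>0 drops 1)
2. [ext C1·C2]  r_C1² + 28r_C1 − 765 = 0  ⇒  r_C1 = 17 (r>0 drops 1)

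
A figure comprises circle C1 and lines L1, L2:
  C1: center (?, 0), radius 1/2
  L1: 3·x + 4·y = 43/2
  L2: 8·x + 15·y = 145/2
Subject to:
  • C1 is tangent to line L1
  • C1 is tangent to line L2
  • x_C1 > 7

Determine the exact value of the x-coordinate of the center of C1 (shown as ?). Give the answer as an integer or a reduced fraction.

8

1. [C1‖L1]  x_C1² − (43/3)x_C1 + 152/3 = 0  ⇒  x_C1 = 19/3 or 8
2. [C1‖L2]  x_C1² − (145/8)x_C1 + 81 = 0  ⇒  x_C1 = 8 or 81/8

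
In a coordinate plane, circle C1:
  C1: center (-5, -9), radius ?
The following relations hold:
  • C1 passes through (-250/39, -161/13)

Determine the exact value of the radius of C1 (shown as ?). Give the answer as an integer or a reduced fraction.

1. [C1∋P]  r_C1² − 121/9 = 0  ⇒  r_C1 = 11/3 (r>0 drops 1)

11/3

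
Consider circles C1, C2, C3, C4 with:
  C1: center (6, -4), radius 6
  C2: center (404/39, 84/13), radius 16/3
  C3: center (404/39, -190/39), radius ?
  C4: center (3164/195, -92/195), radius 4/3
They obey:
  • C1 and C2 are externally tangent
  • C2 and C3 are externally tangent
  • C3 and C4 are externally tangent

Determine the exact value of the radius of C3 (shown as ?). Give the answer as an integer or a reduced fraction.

1. [ext C2·C3]  r_C3² + (32/3)r_C3 − 100 = 0  ⇒  r_C3 = 6 (r>0 drops 1)
2. [ext C3·C4]  r_C3² + (8/3)r_C3 − 52 = 0  ⇒  r_C3 = 6 (r>0 drops 1)

6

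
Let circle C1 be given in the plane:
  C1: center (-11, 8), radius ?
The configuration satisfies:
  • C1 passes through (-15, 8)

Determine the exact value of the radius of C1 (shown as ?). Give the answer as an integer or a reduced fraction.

4

1. [C1∋P]  r_C1² − 16 = 0  ⇒  r_C1 = 4 (r>0 drops 1)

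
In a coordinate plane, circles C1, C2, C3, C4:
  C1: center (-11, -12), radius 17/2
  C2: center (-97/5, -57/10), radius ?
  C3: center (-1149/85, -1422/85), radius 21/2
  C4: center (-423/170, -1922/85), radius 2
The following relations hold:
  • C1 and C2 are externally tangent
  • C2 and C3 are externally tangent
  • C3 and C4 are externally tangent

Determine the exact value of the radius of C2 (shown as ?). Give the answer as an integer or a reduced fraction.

2

1. [ext C1·C2]  r_C2² + 17r_C2 − 38 = 0  ⇒  r_C2 = 2 (r>0 drops 1)
2. [ext C2·C3]  r_C2² + 21r_C2 − 46 = 0  ⇒  r_C2 = 2 (r>0 drops 1)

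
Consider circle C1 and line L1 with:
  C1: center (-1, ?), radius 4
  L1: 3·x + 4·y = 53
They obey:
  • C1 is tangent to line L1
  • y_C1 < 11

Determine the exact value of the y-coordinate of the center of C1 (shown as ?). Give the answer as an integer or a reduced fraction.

9

1. [C1‖L1]  y_C1² − 28y_C1 + 171 = 0  ⇒  y_C1 = 9 or 19
2. given y_C1 < 11: keep 9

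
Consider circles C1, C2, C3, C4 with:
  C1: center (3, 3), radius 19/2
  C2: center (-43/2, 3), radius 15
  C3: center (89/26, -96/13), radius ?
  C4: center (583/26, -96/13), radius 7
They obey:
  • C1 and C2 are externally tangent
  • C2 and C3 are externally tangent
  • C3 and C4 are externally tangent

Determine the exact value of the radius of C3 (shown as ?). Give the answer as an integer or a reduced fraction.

12

1. [ext C2·C3]  r_C3² + 30r_C3 − 504 = 0  ⇒  r_C3 = 12 (r>0 drops 1)
2. [ext C3·C4]  r_C3² + 14r_C3 − 312 = 0  ⇒  r_C3 = 12 (r>0 drops 1)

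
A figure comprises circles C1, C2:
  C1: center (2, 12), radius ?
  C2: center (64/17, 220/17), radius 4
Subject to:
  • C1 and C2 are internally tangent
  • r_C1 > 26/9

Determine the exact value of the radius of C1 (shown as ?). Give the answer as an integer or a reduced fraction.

6

1. [int C1,C2]  r_C1² − 8r_C1 + 12 = 0  ⇒  r_C1 = 2 or 6
2. given r_C1 > 26/9: keep 6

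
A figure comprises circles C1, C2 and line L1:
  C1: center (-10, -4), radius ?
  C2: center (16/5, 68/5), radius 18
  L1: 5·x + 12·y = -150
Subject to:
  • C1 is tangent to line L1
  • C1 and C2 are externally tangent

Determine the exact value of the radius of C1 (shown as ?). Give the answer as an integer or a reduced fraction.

4

1. [C1‖L1]  r_C1² − 16 = 0  ⇒  r_C1 = 4 (r>0 drops 1)
2. [ext C1·C2]  r_C1² + 36r_C1 − 160 = 0  ⇒  r_C1 = 4 (r>0 drops 1)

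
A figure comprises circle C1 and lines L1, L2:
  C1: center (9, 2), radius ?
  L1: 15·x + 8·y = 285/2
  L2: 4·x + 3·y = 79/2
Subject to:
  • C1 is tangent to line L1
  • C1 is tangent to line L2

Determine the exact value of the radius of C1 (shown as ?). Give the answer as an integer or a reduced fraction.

1. [C1‖L1]  r_C1² − 1/4 = 0  ⇒  r_C1 = 1/2 (r>0 drops 1)
2. [C1‖L2]  r_C1² − 1/4 = 0  ⇒  r_C1 = 1/2 (r>0 drops 1)

1/2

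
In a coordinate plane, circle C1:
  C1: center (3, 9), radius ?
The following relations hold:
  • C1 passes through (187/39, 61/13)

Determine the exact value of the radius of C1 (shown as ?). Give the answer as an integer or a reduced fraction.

14/3

1. [C1∋P]  r_C1² − 196/9 = 0  ⇒  r_C1 = 14/3 (r>0 drops 1)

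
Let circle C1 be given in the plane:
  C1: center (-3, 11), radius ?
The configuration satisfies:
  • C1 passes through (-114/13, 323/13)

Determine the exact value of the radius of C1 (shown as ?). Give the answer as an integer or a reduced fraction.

1. [C1∋P]  r_C1² − 225 = 0  ⇒  r_C1 = 15 (r>0 drops 1)

15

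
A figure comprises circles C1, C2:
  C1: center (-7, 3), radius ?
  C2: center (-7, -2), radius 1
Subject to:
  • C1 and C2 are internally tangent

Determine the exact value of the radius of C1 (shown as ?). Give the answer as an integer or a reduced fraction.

1. [int C1,C2]  r_C1² − 2r_C1 − 24 = 0  ⇒  r_C1 = 6 (r>0 drops 1)

6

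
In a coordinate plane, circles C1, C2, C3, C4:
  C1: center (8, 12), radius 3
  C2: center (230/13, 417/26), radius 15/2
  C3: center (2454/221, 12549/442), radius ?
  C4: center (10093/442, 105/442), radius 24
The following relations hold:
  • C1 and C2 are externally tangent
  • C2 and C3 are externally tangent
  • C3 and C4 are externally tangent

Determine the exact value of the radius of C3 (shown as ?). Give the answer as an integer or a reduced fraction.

1. [ext C2·C3]  r_C3² + 15r_C3 − 559/4 = 0  ⇒  r_C3 = 13/2 (r>0 drops 1)
2. [ext C3·C4]  r_C3² + 48r_C3 − 1417/4 = 0  ⇒  r_C3 = 13/2 (r>0 drops 1)

13/2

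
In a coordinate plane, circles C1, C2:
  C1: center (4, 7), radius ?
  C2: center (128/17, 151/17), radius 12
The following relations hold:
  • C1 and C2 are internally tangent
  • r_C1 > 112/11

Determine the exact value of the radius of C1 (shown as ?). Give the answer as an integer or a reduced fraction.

1. [int C1,C2]  r_C1² − 24r_C1 + 128 = 0  ⇒  r_C1 = 8 or 16
2. given r_C1 > 112/11: keep 16

16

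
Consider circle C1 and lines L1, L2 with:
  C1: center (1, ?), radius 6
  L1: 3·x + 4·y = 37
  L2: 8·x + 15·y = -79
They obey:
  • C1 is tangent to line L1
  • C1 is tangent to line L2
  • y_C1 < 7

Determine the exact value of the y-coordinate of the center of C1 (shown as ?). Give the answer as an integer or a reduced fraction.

1

1. [C1‖L1]  y_C1² − 17y_C1 + 16 = 0  ⇒  y_C1 = 1 or 16
2. [C1‖L2]  y_C1² + (58/5)y_C1 − 63/5 = 0  ⇒  y_C1 = -63/5 or 1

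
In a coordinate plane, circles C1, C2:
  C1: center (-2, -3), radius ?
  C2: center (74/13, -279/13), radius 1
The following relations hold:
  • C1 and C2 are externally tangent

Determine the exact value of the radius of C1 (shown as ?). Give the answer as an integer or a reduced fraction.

1. [ext C1·C2]  r_C1² + 2r_C1 − 399 = 0  ⇒  r_C1 = 19 (r>0 drops 1)

19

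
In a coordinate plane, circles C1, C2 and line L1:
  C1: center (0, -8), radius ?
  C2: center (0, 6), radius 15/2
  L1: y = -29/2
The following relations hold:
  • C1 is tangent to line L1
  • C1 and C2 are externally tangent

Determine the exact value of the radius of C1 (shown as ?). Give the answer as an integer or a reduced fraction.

13/2

1. [C1‖L1]  r_C1² − 169/4 = 0  ⇒  r_C1 = 13/2 (r>0 drops 1)
2. [ext C1·C2]  r_C1² + 15r_C1 − 559/4 = 0  ⇒  r_C1 = 13/2 (r>0 drops 1)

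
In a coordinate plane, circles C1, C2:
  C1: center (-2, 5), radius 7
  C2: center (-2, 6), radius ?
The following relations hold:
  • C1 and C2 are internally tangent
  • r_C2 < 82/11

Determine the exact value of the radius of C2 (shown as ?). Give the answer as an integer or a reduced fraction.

6

1. [int C1,C2]  r_C2² − 14r_C2 + 48 = 0  ⇒  r_C2 = 6 or 8
2. given r_C2 < 82/11: keep 6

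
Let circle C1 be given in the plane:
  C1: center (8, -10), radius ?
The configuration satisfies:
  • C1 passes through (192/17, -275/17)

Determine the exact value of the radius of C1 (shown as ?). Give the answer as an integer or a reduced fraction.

1. [C1∋P]  r_C1² − 49 = 0  ⇒  r_C1 = 7 (r>0 drops 1)

7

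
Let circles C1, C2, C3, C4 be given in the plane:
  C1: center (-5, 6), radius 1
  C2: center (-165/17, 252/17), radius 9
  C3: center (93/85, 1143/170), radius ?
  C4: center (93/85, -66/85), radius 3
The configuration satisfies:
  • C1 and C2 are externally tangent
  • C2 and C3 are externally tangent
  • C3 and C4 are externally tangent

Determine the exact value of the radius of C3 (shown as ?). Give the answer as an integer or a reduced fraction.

1. [ext C2·C3]  r_C3² + 18r_C3 − 405/4 = 0  ⇒  r_C3 = 9/2 (r>0 drops 1)
2. [ext C3·C4]  r_C3² + 6r_C3 − 189/4 = 0  ⇒  r_C3 = 9/2 (r>0 drops 1)

9/2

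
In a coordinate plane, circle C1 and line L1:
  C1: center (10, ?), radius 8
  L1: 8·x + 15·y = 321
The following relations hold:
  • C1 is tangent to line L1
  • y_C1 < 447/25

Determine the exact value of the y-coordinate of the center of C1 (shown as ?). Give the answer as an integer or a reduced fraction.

1. [C1‖L1]  y_C1² − (482/15)y_C1 + 2639/15 = 0  ⇒  y_C1 = 7 or 377/15
2. given y_C1 < 447/25: keep 7

7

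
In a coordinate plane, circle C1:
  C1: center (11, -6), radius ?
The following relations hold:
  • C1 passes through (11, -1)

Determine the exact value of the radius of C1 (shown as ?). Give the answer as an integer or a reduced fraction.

5

1. [C1∋P]  r_C1² − 25 = 0  ⇒  r_C1 = 5 (r>0 drops 1)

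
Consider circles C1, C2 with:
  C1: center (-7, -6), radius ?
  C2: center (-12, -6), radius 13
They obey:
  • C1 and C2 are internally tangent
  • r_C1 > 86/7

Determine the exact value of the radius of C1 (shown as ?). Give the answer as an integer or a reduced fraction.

18

1. [int C1,C2]  r_C1² − 26r_C1 + 144 = 0  ⇒  r_C1 = 8 or 18
2. given r_C1 > 86/7: keep 18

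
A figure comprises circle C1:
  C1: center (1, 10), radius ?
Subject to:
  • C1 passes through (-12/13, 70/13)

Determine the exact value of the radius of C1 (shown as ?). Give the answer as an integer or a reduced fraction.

1. [C1∋P]  r_C1² − 25 = 0  ⇒  r_C1 = 5 (r>0 drops 1)

5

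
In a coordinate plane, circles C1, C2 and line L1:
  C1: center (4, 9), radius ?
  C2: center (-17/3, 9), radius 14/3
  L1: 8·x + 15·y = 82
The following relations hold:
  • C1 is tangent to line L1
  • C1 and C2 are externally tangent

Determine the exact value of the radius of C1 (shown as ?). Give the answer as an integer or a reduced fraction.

5

1. [C1‖L1]  r_C1² − 25 = 0  ⇒  r_C1 = 5 (r>0 drops 1)
2. [ext C1·C2]  r_C1² + (28/3)r_C1 − 215/3 = 0  ⇒  r_C1 = 5 (r>0 drops 1)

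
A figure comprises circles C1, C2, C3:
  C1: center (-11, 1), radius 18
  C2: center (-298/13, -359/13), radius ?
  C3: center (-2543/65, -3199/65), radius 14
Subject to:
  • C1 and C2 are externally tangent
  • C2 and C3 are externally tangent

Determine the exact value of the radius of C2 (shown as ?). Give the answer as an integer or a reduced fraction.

13

1. [ext C1·C2]  r_C2² + 36r_C2 − 637 = 0  ⇒  r_C2 = 13 (r>0 drops 1)
2. [ext C2·C3]  r_C2² + 28r_C2 − 533 = 0  ⇒  r_C2 = 13 (r>0 drops 1)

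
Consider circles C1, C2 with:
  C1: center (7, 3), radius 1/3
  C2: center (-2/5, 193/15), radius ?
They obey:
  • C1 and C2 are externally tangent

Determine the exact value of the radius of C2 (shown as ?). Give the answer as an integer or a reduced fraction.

12

1. [ext C1·C2]  r_C2² + (2/3)r_C2 − 152 = 0  ⇒  r_C2 = 12 (r>0 drops 1)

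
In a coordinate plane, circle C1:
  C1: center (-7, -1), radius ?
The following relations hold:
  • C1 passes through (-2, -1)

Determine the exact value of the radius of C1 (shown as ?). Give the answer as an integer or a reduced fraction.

5

1. [C1∋P]  r_C1² − 25 = 0  ⇒  r_C1 = 5 (r>0 drops 1)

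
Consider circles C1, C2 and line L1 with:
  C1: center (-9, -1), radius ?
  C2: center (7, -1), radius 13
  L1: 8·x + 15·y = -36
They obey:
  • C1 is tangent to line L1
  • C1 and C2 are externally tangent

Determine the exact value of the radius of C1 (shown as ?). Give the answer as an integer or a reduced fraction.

1. [C1‖L1]  r_C1² − 9 = 0  ⇒  r_C1 = 3 (r>0 drops 1)
2. [ext C1·C2]  r_C1² + 26r_C1 − 87 = 0  ⇒  r_C1 = 3 (r>0 drops 1)

3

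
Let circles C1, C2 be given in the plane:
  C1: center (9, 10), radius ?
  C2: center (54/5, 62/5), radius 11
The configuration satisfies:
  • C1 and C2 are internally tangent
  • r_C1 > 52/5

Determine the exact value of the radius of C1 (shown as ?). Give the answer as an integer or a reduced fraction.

14

1. [int C1,C2]  r_C1² − 22r_C1 + 112 = 0  ⇒  r_C1 = 8 or 14
2. given r_C1 > 52/5: keep 14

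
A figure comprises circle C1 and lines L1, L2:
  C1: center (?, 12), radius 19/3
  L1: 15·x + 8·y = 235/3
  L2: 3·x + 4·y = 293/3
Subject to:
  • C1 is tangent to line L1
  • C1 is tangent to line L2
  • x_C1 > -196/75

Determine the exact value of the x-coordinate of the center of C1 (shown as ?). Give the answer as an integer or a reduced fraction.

1. [C1‖L1]  x_C1² + (106/45)x_C1 − 752/15 = 0  ⇒  x_C1 = -376/45 or 6
2. [C1‖L2]  x_C1² − (298/9)x_C1 + 488/3 = 0  ⇒  x_C1 = 6 or 244/9

6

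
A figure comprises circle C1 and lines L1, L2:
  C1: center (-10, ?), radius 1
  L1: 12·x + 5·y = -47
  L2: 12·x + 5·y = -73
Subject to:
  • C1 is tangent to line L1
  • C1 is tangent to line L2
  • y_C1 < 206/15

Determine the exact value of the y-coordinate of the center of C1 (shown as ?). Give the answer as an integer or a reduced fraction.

1. [C1‖L1]  y_C1² − (146/5)y_C1 + 1032/5 = 0  ⇒  y_C1 = 12 or 86/5
2. [C1‖L2]  y_C1² − (94/5)y_C1 + 408/5 = 0  ⇒  y_C1 = 34/5 or 12

12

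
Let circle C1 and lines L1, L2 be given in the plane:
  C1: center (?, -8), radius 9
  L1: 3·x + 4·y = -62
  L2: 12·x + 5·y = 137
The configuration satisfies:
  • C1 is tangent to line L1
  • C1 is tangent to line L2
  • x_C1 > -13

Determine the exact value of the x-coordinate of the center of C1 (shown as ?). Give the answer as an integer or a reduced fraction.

1. [C1‖L1]  x_C1² + 20x_C1 − 125 = 0  ⇒  x_C1 = -25 or 5
2. [C1‖L2]  x_C1² − (59/2)x_C1 + 245/2 = 0  ⇒  x_C1 = 5 or 49/2

5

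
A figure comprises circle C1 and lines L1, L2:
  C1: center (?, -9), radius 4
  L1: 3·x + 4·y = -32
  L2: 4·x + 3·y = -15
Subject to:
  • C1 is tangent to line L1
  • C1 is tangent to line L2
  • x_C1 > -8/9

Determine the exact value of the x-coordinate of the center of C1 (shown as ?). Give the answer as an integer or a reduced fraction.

1. [C1‖L1]  x_C1² − (8/3)x_C1 − 128/3 = 0  ⇒  x_C1 = -16/3 or 8
2. [C1‖L2]  x_C1² − 6x_C1 − 16 = 0  ⇒  x_C1 = -2 or 8

8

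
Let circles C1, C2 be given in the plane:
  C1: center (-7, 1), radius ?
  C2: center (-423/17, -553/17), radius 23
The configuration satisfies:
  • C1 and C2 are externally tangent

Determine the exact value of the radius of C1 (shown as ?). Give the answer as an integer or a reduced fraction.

15

1. [ext C1·C2]  r_C1² + 46r_C1 − 915 = 0  ⇒  r_C1 = 15 (r>0 drops 1)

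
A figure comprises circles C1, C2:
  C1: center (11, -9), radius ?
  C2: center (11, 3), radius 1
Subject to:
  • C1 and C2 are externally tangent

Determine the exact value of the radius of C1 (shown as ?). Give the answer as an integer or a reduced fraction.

11

1. [ext C1·C2]  r_C1² + 2r_C1 − 143 = 0  ⇒  r_C1 = 11 (r>0 drops 1)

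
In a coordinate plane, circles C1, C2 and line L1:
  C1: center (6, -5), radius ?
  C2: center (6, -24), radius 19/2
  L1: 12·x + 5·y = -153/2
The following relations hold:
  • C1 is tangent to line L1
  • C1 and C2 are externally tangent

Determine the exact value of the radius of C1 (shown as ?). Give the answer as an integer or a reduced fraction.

1. [C1‖L1]  r_C1² − 361/4 = 0  ⇒  r_C1 = 19/2 (r>0 drops 1)
2. [ext C1·C2]  r_C1² + 19r_C1 − 1083/4 = 0  ⇒  r_C1 = 19/2 (r>0 drops 1)

19/2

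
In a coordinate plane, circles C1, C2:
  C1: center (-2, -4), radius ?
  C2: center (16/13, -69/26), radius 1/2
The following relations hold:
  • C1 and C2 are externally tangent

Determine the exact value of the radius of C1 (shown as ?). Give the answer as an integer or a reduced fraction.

3

1. [ext C1·C2]  r_C1² + 1r_C1 − 12 = 0  ⇒  r_C1 = 3 (r>0 drops 1)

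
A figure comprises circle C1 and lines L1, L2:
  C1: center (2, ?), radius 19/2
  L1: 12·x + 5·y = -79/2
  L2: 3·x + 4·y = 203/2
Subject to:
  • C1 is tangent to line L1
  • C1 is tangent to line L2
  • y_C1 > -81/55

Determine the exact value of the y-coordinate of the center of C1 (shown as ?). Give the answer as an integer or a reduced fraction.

12

1. [C1‖L1]  y_C1² + (127/5)y_C1 − 2244/5 = 0  ⇒  y_C1 = -187/5 or 12
2. [C1‖L2]  y_C1² − (191/4)y_C1 + 429 = 0  ⇒  y_C1 = 12 or 143/4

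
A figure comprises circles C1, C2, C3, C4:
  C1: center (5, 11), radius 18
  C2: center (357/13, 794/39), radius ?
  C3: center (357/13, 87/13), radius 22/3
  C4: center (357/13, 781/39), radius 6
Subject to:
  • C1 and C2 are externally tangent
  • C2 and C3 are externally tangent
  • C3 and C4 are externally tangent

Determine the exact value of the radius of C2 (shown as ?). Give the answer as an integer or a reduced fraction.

19/3

1. [ext C1·C2]  r_C2² + 36r_C2 − 2413/9 = 0  ⇒  r_C2 = 19/3 (r>0 drops 1)
2. [ext C2·C3]  r_C2² + (44/3)r_C2 − 133 = 0  ⇒  r_C2 = 19/3 (r>0 drops 1)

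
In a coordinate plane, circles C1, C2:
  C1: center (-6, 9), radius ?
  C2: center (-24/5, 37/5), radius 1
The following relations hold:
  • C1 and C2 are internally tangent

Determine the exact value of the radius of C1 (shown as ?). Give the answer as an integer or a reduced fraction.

3

1. [int C1,C2]  r_C1² − 2r_C1 − 3 = 0  ⇒  r_C1 = 3 (r>0 drops 1)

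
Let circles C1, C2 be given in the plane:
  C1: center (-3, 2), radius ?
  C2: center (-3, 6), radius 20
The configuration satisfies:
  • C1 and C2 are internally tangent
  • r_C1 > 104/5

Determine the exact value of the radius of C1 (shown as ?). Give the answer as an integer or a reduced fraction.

1. [int C1,C2]  r_C1² − 40r_C1 + 384 = 0  ⇒  r_C1 = 16 or 24
2. given r_C1 > 104/5: keep 24

24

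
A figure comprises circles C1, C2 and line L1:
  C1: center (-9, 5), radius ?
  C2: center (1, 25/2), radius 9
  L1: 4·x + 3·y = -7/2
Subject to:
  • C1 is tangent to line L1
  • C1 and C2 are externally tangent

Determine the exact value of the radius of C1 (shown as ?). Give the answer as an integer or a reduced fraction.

1. [C1‖L1]  r_C1² − 49/4 = 0  ⇒  r_C1 = 7/2 (r>0 drops 1)
2. [ext C1·C2]  r_C1² + 18r_C1 − 301/4 = 0  ⇒  r_C1 = 7/2 (r>0 drops 1)

7/2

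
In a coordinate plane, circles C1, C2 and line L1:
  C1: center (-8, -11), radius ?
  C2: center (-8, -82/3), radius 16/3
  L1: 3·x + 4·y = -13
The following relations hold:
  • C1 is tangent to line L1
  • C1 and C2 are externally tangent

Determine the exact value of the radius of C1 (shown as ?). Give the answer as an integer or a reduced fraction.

11

1. [C1‖L1]  r_C1² − 121 = 0  ⇒  r_C1 = 11 (r>0 drops 1)
2. [ext C1·C2]  r_C1² + (32/3)r_C1 − 715/3 = 0  ⇒  r_C1 = 11 (r>0 drops 1)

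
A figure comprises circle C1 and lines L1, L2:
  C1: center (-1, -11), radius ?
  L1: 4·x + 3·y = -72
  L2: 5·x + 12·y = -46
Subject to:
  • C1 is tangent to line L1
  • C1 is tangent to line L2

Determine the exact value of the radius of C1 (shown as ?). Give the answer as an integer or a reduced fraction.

7

1. [C1‖L1]  r_C1² − 49 = 0  ⇒  r_C1 = 7 (r>0 drops 1)
2. [C1‖L2]  r_C1² − 49 = 0  ⇒  r_C1 = 7 (r>0 drops 1)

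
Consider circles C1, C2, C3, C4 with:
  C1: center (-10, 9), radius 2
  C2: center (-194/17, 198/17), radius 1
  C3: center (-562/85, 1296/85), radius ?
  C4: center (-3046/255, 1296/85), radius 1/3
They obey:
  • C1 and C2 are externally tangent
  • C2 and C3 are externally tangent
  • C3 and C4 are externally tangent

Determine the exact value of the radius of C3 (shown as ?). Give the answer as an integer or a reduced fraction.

5

1. [ext C2·C3]  r_C3² + 2r_C3 − 35 = 0  ⇒  r_C3 = 5 (r>0 drops 1)
2. [ext C3·C4]  r_C3² + (2/3)r_C3 − 85/3 = 0  ⇒  r_C3 = 5 (r>0 drops 1)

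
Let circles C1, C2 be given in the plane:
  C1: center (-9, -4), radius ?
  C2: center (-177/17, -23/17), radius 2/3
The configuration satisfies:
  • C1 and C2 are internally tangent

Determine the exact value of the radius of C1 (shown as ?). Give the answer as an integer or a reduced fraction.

11/3

1. [int C1,C2]  r_C1² − (4/3)r_C1 − 77/9 = 0  ⇒  r_C1 = 11/3 (r>0 drops 1)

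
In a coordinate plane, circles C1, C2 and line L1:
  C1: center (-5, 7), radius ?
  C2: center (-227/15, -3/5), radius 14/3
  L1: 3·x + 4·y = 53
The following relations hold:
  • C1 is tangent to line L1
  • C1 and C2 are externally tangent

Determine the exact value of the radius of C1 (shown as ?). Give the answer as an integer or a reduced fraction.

1. [C1‖L1]  r_C1² − 64 = 0  ⇒  r_C1 = 8 (r>0 drops 1)
2. [ext C1·C2]  r_C1² + (28/3)r_C1 − 416/3 = 0  ⇒  r_C1 = 8 (r>0 drops 1)

8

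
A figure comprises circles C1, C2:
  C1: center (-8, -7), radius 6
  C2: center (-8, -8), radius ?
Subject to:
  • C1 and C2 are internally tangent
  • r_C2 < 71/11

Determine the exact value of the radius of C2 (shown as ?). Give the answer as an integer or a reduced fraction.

1. [int C1,C2]  r_C2² − 12r_C2 + 35 = 0  ⇒  r_C2 = 5 or 7
2. given r_C2 < 71/11: keep 5

5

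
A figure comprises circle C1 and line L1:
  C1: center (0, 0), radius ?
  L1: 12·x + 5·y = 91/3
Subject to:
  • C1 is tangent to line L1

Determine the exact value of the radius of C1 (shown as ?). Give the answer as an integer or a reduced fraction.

1. [C1‖L1]  r_C1² − 49/9 = 0  ⇒  r_C1 = 7/3 (r>0 drops 1)

7/3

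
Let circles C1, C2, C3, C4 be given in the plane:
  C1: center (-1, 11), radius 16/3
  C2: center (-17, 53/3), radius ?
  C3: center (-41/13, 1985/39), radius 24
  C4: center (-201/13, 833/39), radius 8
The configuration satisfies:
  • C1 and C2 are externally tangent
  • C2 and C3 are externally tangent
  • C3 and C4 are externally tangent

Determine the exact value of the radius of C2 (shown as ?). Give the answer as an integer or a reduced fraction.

12

1. [ext C1·C2]  r_C2² + (32/3)r_C2 − 272 = 0  ⇒  r_C2 = 12 (r>0 drops 1)
2. [ext C2·C3]  r_C2² + 48r_C2 − 720 = 0  ⇒  r_C2 = 12 (r>0 drops 1)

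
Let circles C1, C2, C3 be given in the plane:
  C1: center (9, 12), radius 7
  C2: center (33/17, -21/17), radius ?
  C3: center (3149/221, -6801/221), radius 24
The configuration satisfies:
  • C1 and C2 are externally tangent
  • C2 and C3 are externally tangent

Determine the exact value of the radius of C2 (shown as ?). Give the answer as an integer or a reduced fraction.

8

1. [ext C1·C2]  r_C2² + 14r_C2 − 176 = 0  ⇒  r_C2 = 8 (r>0 drops 1)
2. [ext C2·C3]  r_C2² + 48r_C2 − 448 = 0  ⇒  r_C2 = 8 (r>0 drops 1)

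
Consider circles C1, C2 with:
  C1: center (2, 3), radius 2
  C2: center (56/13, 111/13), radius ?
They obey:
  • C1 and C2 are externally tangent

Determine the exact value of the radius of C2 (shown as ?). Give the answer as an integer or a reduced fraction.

4

1. [ext C1·C2]  r_C2² + 4r_C2 − 32 = 0  ⇒  r_C2 = 4 (r>0 drops 1)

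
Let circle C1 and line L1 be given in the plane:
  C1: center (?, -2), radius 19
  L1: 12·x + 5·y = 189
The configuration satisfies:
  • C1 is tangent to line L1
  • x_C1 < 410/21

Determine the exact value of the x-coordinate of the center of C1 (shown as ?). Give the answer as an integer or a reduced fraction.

-4

1. [C1‖L1]  x_C1² − (199/6)x_C1 − 446/3 = 0  ⇒  x_C1 = -4 or 223/6
2. given x_C1 < 410/21: keep -4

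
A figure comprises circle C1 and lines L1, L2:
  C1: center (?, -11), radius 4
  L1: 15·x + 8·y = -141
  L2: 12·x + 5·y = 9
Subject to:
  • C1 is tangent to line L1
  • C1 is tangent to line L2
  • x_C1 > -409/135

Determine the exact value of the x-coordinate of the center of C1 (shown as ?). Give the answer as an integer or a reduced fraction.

1. [C1‖L1]  x_C1² + (106/15)x_C1 − 121/15 = 0  ⇒  x_C1 = -121/15 or 1
2. [C1‖L2]  x_C1² − (32/3)x_C1 + 29/3 = 0  ⇒  x_C1 = 1 or 29/3

1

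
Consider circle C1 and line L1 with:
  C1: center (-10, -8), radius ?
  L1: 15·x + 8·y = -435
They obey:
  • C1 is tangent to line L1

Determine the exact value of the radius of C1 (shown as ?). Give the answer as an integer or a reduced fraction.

13

1. [C1‖L1]  r_C1² − 169 = 0  ⇒  r_C1 = 13 (r>0 drops 1)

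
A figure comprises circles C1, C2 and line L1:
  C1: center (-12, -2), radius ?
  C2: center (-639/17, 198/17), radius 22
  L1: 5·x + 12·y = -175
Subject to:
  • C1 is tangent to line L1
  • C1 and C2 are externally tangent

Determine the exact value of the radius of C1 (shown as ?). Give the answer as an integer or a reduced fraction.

7

1. [C1‖L1]  r_C1² − 49 = 0  ⇒  r_C1 = 7 (r>0 drops 1)
2. [ext C1·C2]  r_C1² + 44r_C1 − 357 = 0  ⇒  r_C1 = 7 (r>0 drops 1)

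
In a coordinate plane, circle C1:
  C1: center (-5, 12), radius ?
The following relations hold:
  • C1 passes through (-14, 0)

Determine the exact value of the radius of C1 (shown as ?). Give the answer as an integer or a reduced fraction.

15

1. [C1∋P]  r_C1² − 225 = 0  ⇒  r_C1 = 15 (r>0 drops 1)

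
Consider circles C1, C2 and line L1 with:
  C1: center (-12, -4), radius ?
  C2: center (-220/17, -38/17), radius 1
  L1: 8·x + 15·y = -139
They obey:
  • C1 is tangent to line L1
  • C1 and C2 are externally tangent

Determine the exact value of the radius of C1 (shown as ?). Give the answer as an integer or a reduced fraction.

1

1. [C1‖L1]  r_C1² − 1 = 0  ⇒  r_C1 = 1 (r>0 drops 1)
2. [ext C1·C2]  r_C1² + 2r_C1 − 3 = 0  ⇒  r_C1 = 1 (r>0 drops 1)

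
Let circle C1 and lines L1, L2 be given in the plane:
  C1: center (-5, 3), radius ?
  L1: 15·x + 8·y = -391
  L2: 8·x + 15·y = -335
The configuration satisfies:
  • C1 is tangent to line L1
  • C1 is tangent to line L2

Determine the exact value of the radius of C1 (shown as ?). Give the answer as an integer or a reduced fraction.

20

1. [C1‖L1]  r_C1² − 400 = 0  ⇒  r_C1 = 20 (r>0 drops 1)
2. [C1‖L2]  r_C1² − 400 = 0  ⇒  r_C1 = 20 (r>0 drops 1)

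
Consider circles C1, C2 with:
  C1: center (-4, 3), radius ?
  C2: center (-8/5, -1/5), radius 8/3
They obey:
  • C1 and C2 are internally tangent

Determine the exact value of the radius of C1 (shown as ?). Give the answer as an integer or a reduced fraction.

20/3

1. [int C1,C2]  r_C1² − (16/3)r_C1 − 80/9 = 0  ⇒  r_C1 = 20/3 (r>0 drops 1)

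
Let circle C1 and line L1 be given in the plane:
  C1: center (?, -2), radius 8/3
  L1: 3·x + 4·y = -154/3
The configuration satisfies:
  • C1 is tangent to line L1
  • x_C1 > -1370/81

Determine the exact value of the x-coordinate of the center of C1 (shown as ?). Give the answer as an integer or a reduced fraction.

1. [C1‖L1]  x_C1² + (260/9)x_C1 + 1700/9 = 0  ⇒  x_C1 = -170/9 or -10
2. given x_C1 > -1370/81: keep -10

-10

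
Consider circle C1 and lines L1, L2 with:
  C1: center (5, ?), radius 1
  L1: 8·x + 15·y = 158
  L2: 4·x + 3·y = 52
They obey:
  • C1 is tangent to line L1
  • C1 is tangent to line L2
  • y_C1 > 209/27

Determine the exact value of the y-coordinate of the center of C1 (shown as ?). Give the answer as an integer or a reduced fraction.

1. [C1‖L1]  y_C1² − (236/15)y_C1 + 303/5 = 0  ⇒  y_C1 = 101/15 or 9
2. [C1‖L2]  y_C1² − (64/3)y_C1 + 111 = 0  ⇒  y_C1 = 9 or 37/3

9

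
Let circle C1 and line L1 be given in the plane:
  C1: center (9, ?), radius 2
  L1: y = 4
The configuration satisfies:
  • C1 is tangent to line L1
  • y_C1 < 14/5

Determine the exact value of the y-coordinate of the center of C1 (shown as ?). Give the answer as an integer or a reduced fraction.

2

1. [C1‖L1]  y_C1² − 8y_C1 + 12 = 0  ⇒  y_C1 = 2 or 6
2. given y_C1 < 14/5: keep 2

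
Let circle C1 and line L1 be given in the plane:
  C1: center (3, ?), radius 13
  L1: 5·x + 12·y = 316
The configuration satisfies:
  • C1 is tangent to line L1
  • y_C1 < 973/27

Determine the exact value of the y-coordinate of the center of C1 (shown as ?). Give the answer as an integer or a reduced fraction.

11

1. [C1‖L1]  y_C1² − (301/6)y_C1 + 2585/6 = 0  ⇒  y_C1 = 11 or 235/6
2. given y_C1 < 973/27: keep 11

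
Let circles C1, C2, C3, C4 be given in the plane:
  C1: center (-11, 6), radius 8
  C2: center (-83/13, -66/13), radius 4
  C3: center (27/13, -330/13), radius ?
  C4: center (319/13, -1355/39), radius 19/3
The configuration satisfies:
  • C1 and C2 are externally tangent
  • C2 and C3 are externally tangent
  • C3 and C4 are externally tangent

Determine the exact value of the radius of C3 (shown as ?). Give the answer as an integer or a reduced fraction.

18

1. [ext C2·C3]  r_C3² + 8r_C3 − 468 = 0  ⇒  r_C3 = 18 (r>0 drops 1)
2. [ext C3·C4]  r_C3² + (38/3)r_C3 − 552 = 0  ⇒  r_C3 = 18 (r>0 drops 1)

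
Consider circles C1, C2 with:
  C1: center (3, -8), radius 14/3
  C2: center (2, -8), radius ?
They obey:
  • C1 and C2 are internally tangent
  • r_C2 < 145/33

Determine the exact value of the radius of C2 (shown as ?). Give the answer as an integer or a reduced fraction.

11/3

1. [int C1,C2]  r_C2² − (28/3)r_C2 + 187/9 = 0  ⇒  r_C2 = 11/3 or 17/3
2. given r_C2 < 145/33: keep 11/3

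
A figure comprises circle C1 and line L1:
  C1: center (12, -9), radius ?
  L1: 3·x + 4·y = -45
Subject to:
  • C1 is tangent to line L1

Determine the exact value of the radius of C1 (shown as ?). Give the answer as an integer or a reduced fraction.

9

1. [C1‖L1]  r_C1² − 81 = 0  ⇒  r_C1 = 9 (r>0 drops 1)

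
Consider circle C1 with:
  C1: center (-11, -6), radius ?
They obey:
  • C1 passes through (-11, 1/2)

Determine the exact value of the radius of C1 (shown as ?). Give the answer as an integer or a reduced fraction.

13/2

1. [C1∋P]  r_C1² − 169/4 = 0  ⇒  r_C1 = 13/2 (r>0 drops 1)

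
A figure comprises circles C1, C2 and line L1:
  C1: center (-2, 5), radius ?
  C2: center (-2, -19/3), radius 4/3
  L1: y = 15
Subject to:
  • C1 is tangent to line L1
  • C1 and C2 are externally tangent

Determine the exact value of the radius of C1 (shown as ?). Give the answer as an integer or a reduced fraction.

10

1. [C1‖L1]  r_C1² − 100 = 0  ⇒  r_C1 = 10 (r>0 drops 1)
2. [ext C1·C2]  r_C1² + (8/3)r_C1 − 380/3 = 0  ⇒  r_C1 = 10 (r>0 drops 1)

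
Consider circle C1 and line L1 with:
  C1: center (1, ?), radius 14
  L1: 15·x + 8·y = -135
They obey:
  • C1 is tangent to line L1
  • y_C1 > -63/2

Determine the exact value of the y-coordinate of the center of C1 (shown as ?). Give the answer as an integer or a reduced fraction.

1. [C1‖L1]  y_C1² + (75/2)y_C1 − 1067/2 = 0  ⇒  y_C1 = -97/2 or 11
2. given y_C1 > -63/2: keep 11

11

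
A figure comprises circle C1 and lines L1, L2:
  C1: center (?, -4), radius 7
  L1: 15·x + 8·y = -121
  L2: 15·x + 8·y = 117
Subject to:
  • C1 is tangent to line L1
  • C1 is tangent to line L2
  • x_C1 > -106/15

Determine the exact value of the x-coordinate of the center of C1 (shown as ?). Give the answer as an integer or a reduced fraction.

2

1. [C1‖L1]  x_C1² + (178/15)x_C1 − 416/15 = 0  ⇒  x_C1 = -208/15 or 2
2. [C1‖L2]  x_C1² − (298/15)x_C1 + 536/15 = 0  ⇒  x_C1 = 2 or 268/15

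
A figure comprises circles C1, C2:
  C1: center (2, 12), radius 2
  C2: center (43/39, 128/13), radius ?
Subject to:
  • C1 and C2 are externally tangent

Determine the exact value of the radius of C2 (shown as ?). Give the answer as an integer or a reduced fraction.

1/3

1. [ext C1·C2]  r_C2² + 4r_C2 − 13/9 = 0  ⇒  r_C2 = 1/3 (r>0 drops 1)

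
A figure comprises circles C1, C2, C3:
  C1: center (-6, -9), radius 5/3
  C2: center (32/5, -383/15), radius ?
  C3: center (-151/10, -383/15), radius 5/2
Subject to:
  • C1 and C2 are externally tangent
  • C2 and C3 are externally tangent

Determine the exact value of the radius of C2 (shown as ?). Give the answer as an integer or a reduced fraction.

1. [ext C1·C2]  r_C2² + (10/3)r_C2 − 1273/3 = 0  ⇒  r_C2 = 19 (r>0 drops 1)
2. [ext C2·C3]  r_C2² + 5r_C2 − 456 = 0  ⇒  r_C2 = 19 (r>0 drops 1)

19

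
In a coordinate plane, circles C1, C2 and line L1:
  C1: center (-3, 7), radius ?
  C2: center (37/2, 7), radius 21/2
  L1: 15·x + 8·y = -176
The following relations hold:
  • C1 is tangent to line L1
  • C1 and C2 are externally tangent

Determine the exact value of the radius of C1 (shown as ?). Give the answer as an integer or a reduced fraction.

11

1. [C1‖L1]  r_C1² − 121 = 0  ⇒  r_C1 = 11 (r>0 drops 1)
2. [ext C1·C2]  r_C1² + 21r_C1 − 352 = 0  ⇒  r_C1 = 11 (r>0 drops 1)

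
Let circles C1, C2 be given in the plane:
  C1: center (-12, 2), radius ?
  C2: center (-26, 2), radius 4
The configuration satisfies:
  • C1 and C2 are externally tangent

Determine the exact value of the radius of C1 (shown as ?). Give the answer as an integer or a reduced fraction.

10

1. [ext C1·C2]  r_C1² + 8r_C1 − 180 = 0  ⇒  r_C1 = 10 (r>0 drops 1)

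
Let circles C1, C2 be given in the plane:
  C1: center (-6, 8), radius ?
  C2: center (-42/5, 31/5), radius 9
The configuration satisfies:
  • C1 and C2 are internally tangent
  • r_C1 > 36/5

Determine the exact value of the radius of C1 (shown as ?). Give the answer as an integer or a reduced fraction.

12

1. [int C1,C2]  r_C1² − 18r_C1 + 72 = 0  ⇒  r_C1 = 6 or 12
2. given r_C1 > 36/5: keep 12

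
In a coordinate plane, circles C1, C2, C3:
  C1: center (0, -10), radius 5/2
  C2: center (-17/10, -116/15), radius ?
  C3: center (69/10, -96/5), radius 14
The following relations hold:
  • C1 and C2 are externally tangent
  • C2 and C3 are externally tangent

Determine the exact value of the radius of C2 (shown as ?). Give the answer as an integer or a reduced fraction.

1. [ext C1·C2]  r_C2² + 5r_C2 − 16/9 = 0  ⇒  r_C2 = 1/3 (r>0 drops 1)
2. [ext C2·C3]  r_C2² + 28r_C2 − 85/9 = 0  ⇒  r_C2 = 1/3 (r>0 drops 1)

1/3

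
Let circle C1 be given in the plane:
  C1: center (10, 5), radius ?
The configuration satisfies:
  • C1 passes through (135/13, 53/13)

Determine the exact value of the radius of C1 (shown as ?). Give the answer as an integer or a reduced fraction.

1

1. [C1∋P]  r_C1² − 1 = 0  ⇒  r_C1 = 1 (r>0 drops 1)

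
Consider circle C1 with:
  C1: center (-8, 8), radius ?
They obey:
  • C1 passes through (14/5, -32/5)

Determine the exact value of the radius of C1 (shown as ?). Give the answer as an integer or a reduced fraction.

1. [C1∋P]  r_C1² − 324 = 0  ⇒  r_C1 = 18 (r>0 drops 1)

18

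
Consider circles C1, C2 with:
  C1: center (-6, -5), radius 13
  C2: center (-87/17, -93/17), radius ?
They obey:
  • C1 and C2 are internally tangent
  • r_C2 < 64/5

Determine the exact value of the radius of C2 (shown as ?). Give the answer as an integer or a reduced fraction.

1. [int C1,C2]  r_C2² − 26r_C2 + 168 = 0  ⇒  r_C2 = 12 or 14
2. given r_C2 < 64/5: keep 12

12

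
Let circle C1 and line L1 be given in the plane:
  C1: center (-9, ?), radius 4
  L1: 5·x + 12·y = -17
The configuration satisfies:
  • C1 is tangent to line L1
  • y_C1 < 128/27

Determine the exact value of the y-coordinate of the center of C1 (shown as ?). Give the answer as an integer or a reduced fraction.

1. [C1‖L1]  y_C1² − (14/3)y_C1 − 40/3 = 0  ⇒  y_C1 = -2 or 20/3
2. given y_C1 < 128/27: keep -2

-2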